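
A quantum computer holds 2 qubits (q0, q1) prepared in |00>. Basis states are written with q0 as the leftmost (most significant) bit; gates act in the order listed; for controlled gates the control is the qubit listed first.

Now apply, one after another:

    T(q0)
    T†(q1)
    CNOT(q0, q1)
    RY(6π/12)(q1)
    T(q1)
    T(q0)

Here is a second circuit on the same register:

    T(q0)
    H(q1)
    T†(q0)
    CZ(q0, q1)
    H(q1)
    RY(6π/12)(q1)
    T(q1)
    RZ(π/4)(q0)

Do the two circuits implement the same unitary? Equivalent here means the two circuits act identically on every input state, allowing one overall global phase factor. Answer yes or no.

No, they are not equivalent — no single phase factor reconciles the two unitaries.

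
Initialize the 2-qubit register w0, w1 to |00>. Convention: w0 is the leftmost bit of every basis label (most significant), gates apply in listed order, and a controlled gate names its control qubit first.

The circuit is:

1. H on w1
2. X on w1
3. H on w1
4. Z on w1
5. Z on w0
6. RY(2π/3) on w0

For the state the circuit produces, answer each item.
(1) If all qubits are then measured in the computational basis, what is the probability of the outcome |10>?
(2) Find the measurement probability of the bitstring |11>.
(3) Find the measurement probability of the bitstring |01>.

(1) A full measurement returns |10> with probability 3/4. Key observation: steps 1-4 multiply out to the identity, so the circuit reduces to the remaining gates.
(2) A full measurement returns |11> with probability 0.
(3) A full measurement returns |01> with probability 0.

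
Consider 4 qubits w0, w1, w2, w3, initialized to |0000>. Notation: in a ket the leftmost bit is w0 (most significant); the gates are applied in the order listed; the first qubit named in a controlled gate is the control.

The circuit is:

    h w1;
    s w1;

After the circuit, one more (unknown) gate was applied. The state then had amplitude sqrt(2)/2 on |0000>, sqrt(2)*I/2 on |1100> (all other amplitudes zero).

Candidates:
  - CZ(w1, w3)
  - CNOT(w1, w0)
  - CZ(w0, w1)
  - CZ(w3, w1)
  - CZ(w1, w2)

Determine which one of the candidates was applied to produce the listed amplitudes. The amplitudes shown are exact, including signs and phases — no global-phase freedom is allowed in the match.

The applied gate was CNOT(w1, w0).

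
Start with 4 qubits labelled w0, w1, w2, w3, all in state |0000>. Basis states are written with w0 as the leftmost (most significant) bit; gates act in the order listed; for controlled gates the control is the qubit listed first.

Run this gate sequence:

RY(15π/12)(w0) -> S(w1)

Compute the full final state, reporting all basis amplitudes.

The resulting statevector has amplitude -sqrt(2 - sqrt(2))/2 on |0000>, sqrt(sqrt(2) + 2)/2 on |1000>, and 0 on every other basis state.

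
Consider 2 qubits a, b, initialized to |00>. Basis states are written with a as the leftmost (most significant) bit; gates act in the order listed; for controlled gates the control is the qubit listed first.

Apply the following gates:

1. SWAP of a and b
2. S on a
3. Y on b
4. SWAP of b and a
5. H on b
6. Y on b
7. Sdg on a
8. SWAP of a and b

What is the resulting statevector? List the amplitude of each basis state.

After the circuit, the state carries amplitude 0 on |00>, -sqrt(2)*I/2 on |01>, 0 on |10>, sqrt(2)*I/2 on |11>.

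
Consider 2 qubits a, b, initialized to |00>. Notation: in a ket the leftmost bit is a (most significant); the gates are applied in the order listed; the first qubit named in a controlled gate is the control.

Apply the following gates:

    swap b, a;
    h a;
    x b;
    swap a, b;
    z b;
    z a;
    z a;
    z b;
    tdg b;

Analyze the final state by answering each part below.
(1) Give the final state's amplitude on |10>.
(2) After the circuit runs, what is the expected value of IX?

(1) The amplitude on |10> is sqrt(2)/2. Key observation: steps 5-8 multiply out to the identity, so the circuit reduces to the remaining gates.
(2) The expectation value of IX is sqrt(2)/2.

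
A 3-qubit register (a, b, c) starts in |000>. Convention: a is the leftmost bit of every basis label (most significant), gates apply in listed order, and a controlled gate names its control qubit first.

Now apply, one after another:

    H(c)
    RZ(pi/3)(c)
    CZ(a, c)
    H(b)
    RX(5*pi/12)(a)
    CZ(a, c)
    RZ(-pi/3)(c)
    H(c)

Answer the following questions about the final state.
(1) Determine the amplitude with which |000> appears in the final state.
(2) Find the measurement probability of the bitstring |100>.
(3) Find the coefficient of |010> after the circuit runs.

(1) The final state's coefficient on |000> equals sqrt(12 - 6*sqrt(2))/8 + sqrt(2*sqrt(2) + 4)/8.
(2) Outcome |100> occurs with probability 0.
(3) The amplitude on |010> is sqrt(12 - 6*sqrt(2))/8 + sqrt(2*sqrt(2) + 4)/8.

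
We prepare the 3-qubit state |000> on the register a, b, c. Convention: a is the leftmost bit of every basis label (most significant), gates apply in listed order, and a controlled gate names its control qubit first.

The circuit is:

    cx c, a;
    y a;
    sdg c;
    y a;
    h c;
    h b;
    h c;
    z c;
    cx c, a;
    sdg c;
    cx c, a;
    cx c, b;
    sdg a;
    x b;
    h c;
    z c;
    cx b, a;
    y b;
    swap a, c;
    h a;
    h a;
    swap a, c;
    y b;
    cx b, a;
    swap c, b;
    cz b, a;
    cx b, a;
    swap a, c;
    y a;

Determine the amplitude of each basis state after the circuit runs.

The final amplitudes are -I/2 on |000>, 0 on |001>, 0 on |010>, I/2 on |011>, I/2 on |100>, 0 on |101>, 0 on |110>, -I/2 on |111>. Key observation: steps 17-24 multiply out to the identity, so the circuit reduces to the remaining gates.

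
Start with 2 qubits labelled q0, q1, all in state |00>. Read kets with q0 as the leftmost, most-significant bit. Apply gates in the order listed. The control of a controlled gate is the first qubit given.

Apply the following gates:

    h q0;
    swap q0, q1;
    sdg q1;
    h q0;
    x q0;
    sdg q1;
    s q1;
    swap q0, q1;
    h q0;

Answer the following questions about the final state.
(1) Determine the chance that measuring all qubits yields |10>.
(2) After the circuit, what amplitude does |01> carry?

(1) A full measurement returns |10> with probability 1/4.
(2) The final state's coefficient on |01> equals sqrt(2)*(1 - I)/4.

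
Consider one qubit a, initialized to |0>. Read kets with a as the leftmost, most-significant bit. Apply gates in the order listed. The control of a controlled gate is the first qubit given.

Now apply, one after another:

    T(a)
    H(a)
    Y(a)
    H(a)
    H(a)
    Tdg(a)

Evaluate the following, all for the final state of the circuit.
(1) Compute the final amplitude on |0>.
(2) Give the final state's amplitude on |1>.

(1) The final state's coefficient on |0> equals -sqrt(2)*I/2.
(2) |1> carries amplitude sqrt(2)*exp(I*pi/4)/2 in the final state.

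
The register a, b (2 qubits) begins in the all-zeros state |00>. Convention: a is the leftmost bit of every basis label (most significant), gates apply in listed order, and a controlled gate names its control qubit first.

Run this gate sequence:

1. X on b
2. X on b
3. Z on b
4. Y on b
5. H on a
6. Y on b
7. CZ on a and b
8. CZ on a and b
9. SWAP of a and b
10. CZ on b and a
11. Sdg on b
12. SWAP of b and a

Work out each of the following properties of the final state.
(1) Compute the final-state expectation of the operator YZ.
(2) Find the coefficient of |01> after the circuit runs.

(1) The expectation value of YZ is -1.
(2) |01> carries amplitude 0 in the final state.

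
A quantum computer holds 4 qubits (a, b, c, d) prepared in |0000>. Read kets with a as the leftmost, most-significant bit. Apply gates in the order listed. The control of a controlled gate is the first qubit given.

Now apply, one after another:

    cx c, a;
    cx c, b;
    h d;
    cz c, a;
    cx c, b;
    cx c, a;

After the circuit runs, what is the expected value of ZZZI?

The expectation value of ZZZI is 1.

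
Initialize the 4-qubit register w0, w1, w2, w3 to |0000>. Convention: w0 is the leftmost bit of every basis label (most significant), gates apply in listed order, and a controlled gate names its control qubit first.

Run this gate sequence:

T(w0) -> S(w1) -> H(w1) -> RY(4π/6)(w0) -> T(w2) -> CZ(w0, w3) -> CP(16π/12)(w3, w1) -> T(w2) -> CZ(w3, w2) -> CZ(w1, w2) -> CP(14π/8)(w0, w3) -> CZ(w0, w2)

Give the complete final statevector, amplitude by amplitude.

The resulting statevector has amplitude sqrt(2)/4 on |0000>, sqrt(2)/4 on |0100>, sqrt(6)/4 on |1000>, sqrt(6)/4 on |1100>, and 0 on every other basis state.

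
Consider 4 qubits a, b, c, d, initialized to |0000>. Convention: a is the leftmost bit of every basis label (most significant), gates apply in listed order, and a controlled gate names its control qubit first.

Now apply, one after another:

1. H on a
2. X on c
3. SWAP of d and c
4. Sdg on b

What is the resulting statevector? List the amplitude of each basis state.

After the circuit, the state carries amplitude sqrt(2)/2 on |0001>, sqrt(2)/2 on |1001>, and 0 on every other basis state.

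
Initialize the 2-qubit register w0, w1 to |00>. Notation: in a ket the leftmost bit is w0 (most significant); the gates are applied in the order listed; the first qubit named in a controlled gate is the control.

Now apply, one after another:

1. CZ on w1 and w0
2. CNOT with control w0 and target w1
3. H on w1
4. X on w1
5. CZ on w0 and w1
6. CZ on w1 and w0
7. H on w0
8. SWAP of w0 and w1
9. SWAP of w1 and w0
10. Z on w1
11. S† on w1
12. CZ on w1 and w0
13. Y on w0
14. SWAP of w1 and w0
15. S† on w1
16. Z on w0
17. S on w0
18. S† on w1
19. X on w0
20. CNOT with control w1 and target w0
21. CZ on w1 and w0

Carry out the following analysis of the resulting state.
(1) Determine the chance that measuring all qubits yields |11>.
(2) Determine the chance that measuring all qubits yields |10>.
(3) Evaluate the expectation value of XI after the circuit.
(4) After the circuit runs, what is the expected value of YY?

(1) A full measurement returns |11> with probability 1/4.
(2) A full measurement returns |10> with probability 1/4.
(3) The expectation value of XI is -1.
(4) The expectation value of YY is 0.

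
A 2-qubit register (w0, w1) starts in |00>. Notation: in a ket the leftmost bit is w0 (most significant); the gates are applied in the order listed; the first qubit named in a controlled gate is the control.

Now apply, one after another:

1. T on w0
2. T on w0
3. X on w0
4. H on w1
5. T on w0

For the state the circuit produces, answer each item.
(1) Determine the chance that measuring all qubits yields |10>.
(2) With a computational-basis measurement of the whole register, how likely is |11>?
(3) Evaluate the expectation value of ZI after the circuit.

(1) The probability of measuring |10> is 1/2.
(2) A full measurement returns |11> with probability 1/2.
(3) In the final state, ZI has expectation -1.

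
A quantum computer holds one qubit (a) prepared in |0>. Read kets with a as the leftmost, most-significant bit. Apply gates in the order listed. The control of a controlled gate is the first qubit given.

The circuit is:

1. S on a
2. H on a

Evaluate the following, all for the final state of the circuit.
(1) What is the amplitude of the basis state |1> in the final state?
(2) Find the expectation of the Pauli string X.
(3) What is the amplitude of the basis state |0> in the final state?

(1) The final state's coefficient on |1> equals sqrt(2)/2.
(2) In the final state, X has expectation 1.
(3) The amplitude on |0> is sqrt(2)/2.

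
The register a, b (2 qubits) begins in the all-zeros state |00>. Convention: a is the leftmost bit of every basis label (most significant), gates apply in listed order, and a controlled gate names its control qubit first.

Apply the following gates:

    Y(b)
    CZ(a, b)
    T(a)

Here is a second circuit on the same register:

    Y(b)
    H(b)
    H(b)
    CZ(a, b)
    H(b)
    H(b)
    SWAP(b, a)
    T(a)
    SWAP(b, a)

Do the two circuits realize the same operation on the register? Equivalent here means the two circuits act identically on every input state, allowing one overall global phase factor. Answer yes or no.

No — the two circuits implement different unitaries, even allowing a global phase.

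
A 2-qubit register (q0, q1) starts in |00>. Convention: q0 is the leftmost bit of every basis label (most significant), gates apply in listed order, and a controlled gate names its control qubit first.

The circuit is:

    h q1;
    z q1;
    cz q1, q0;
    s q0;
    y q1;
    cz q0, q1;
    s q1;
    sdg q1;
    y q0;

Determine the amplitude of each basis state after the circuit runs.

The final amplitudes are 0 on |00>, 0 on |01>, -sqrt(2)/2 on |10>, -sqrt(2)/2 on |11>.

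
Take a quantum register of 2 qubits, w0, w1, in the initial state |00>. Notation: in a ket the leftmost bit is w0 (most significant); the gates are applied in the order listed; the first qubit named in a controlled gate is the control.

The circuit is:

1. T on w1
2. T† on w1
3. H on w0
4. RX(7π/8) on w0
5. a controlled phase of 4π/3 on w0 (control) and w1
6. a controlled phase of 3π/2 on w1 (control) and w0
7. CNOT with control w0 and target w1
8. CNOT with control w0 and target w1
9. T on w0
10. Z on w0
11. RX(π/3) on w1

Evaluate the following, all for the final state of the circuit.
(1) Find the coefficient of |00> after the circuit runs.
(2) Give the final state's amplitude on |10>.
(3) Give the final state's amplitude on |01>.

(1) |00> carries amplitude sqrt(6)*(sin(pi/16) - I*cos(pi/16))/4 in the final state. Key observation: steps 7-8 multiply out to the identity, so the circuit reduces to the remaining gates.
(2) The final state's coefficient on |10> equals sqrt(6)*(-sin(pi/16) + I*cos(pi/16))*exp(I*pi/4)/4.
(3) The final state's coefficient on |01> equals -sqrt(2)*exp(I*pi/16)/4.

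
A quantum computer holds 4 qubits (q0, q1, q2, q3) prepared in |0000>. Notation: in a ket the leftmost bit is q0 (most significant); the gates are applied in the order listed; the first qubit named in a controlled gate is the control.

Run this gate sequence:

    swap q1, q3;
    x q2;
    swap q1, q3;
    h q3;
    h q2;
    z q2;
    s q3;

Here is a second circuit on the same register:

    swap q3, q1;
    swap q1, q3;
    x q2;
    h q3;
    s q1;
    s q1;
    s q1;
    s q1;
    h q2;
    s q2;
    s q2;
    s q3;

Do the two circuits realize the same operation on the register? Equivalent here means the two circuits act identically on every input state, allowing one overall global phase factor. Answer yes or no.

Yes — the two circuits implement the same unitary up to a global phase.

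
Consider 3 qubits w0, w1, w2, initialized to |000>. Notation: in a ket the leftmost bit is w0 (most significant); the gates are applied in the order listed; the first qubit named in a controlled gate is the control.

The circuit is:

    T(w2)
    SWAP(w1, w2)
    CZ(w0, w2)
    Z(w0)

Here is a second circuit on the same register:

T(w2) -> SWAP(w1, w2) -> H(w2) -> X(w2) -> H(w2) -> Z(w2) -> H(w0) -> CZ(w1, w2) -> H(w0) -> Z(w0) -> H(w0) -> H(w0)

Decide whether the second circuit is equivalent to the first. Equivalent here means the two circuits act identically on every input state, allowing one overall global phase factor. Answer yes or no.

No, they are not equivalent — no single phase factor reconciles the two unitaries.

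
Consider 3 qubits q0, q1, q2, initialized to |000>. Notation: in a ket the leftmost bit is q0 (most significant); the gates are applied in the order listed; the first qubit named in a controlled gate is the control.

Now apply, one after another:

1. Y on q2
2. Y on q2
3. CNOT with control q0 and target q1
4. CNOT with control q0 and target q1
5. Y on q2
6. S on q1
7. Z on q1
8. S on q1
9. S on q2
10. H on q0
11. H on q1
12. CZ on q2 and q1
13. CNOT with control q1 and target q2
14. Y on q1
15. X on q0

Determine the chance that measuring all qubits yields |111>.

Outcome |111> occurs with probability 1/4.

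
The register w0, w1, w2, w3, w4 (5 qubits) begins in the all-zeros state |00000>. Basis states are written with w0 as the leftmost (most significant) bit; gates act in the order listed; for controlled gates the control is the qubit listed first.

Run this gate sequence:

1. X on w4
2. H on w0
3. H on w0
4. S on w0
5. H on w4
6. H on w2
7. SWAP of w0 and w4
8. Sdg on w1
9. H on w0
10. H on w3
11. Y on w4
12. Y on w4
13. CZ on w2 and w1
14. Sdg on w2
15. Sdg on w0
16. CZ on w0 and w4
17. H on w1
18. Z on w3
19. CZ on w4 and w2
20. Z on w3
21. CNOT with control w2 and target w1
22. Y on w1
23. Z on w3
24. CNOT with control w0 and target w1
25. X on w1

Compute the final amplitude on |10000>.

|10000> carries amplitude -sqrt(2)/4 in the final state. Key observation: steps 2-3 multiply out to the identity, so the circuit reduces to the remaining gates.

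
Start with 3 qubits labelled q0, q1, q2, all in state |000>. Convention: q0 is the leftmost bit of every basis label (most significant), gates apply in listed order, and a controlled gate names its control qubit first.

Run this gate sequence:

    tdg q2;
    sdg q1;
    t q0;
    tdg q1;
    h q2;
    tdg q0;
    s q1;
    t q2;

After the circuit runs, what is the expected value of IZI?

The expectation value of IZI is 1.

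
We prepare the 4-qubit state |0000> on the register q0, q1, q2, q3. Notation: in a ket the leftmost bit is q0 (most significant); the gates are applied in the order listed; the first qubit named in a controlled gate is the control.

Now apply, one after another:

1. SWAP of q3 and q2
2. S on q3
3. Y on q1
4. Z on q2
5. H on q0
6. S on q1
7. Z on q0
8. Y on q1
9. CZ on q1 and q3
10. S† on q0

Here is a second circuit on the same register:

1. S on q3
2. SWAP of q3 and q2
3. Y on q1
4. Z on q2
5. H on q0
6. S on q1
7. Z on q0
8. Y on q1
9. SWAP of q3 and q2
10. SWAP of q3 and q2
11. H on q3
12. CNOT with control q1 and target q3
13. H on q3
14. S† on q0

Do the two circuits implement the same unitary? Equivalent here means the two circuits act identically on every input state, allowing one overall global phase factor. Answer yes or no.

No — the two circuits implement different unitaries, even allowing a global phase.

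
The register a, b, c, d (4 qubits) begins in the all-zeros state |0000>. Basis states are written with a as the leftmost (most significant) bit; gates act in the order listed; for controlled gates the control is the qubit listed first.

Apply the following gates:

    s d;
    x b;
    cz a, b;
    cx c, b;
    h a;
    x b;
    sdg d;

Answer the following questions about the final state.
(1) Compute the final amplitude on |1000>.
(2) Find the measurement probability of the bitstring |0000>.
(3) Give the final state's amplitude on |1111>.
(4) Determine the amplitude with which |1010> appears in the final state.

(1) The final state's coefficient on |1000> equals sqrt(2)/2.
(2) A full measurement returns |0000> with probability 1/2.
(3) The amplitude on |1111> is 0.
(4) The final state's coefficient on |1010> equals 0.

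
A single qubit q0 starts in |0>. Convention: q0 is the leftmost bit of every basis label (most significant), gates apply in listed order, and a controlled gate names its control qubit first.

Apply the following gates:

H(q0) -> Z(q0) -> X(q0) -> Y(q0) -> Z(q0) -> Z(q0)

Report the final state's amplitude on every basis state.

After the circuit, the state carries amplitude -sqrt(2)*I/2 on |0>, -sqrt(2)*I/2 on |1>.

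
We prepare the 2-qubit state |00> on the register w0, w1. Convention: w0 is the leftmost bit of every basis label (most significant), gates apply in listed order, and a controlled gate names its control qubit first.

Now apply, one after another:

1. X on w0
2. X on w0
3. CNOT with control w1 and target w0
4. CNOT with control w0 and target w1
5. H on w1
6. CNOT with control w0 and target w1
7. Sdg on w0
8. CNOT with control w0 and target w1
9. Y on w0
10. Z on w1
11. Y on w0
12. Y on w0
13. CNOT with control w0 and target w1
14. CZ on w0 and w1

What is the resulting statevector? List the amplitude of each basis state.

The resulting statevector has amplitude 0 on |00>, 0 on |01>, -sqrt(2)*I/2 on |10>, -sqrt(2)*I/2 on |11>.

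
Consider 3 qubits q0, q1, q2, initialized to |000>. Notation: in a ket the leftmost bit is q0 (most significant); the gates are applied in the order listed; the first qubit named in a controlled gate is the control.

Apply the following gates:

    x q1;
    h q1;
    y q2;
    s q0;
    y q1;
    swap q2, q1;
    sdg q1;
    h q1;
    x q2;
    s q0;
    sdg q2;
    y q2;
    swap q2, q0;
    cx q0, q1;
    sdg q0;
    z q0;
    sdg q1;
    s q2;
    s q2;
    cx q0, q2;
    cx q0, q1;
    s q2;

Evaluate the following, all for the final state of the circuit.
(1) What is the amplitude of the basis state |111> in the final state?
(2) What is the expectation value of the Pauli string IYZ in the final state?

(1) The final state's coefficient on |111> equals -1/2.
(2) The observable IYZ averages to 1.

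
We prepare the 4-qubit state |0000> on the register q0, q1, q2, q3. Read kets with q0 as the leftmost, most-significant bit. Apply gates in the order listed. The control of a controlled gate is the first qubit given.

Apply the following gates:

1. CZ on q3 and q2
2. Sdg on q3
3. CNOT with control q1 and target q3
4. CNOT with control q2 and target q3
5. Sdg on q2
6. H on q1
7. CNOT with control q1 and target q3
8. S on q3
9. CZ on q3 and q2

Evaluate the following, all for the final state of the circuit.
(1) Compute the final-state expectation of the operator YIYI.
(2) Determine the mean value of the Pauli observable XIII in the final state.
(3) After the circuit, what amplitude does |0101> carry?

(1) In the final state, YIYI has expectation 0.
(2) The expectation value of XIII is 0.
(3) The amplitude on |0101> is sqrt(2)*I/2.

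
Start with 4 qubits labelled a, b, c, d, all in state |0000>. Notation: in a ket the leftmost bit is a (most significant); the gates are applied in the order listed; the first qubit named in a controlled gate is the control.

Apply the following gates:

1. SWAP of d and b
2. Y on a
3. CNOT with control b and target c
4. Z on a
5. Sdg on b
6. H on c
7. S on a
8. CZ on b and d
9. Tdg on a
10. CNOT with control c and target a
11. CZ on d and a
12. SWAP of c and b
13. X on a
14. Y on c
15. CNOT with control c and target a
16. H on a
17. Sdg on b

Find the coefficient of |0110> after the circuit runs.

|0110> carries amplitude -exp(3*I*pi/4)/2 in the final state.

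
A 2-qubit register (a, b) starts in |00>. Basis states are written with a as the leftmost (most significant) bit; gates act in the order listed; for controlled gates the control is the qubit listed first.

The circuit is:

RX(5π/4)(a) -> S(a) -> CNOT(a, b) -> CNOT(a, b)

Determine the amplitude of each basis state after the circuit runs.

The resulting statevector has amplitude -sqrt(2 - sqrt(2))/2 on |00>, 0 on |01>, sqrt(sqrt(2) + 2)/2 on |10>, 0 on |11>. Key observation: the block from step 3 through step 4 cancels to the identity and can be dropped.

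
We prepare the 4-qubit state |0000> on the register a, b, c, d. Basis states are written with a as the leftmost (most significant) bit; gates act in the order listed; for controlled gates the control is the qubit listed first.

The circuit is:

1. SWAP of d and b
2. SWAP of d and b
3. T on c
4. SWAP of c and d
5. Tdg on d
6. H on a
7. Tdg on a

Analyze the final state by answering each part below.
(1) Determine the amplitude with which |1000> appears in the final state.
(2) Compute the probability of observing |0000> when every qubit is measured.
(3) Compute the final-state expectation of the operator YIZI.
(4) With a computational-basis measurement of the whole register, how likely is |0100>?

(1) The amplitude on |1000> is -sqrt(2)*exp(3*I*pi/4)/2.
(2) A full measurement returns |0000> with probability 1/2.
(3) In the final state, YIZI has expectation -sqrt(2)/2.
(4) A full measurement returns |0100> with probability 0.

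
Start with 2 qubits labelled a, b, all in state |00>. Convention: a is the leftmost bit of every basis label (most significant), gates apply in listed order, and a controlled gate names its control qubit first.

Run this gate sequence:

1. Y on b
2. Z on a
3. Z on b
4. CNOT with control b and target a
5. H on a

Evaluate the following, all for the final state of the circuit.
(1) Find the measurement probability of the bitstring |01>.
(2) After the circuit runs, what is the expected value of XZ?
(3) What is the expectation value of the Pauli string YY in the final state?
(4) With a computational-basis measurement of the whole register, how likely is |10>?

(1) The probability of measuring |01> is 1/2.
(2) The observable XZ averages to 1.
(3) The expectation value of YY is 0.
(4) A full measurement returns |10> with probability 0.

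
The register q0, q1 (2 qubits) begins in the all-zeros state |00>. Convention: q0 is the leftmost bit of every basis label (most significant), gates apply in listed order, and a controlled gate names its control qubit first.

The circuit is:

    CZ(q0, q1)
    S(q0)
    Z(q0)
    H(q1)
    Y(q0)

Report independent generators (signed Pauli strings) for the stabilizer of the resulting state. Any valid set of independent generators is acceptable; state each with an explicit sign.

The final state is stabilized by the group generated by +IX, -ZI; other independent generating sets are equally valid.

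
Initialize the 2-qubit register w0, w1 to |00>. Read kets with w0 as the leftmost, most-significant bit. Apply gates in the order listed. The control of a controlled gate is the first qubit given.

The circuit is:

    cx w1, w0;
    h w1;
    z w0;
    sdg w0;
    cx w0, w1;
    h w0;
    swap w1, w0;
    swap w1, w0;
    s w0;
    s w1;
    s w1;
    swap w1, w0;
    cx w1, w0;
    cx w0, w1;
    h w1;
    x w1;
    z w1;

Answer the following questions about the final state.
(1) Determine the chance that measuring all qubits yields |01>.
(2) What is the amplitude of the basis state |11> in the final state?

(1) Outcome |01> occurs with probability 1/4. Key observation: steps 7-8 multiply out to the identity, so the circuit reduces to the remaining gates.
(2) |11> carries amplitude sqrt(2)*(1 - I)/4 in the final state.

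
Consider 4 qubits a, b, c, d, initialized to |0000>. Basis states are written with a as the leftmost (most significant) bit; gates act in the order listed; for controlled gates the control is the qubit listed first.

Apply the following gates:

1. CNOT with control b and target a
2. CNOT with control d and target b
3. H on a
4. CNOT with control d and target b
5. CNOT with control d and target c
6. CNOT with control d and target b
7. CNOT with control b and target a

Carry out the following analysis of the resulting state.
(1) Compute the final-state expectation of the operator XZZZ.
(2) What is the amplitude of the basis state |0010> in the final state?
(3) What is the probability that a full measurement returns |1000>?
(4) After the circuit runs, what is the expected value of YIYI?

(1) The observable XZZZ averages to 1.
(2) The amplitude on |0010> is 0.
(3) A full measurement returns |1000> with probability 1/2.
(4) In the final state, YIYI has expectation 0.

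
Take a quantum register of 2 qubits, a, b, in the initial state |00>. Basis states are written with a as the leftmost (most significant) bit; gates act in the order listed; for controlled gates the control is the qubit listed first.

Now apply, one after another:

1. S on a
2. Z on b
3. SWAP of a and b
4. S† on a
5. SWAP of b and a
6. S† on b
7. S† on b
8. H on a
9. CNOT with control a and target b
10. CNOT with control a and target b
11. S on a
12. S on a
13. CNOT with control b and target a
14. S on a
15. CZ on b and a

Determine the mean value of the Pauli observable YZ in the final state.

The observable YZ averages to -1.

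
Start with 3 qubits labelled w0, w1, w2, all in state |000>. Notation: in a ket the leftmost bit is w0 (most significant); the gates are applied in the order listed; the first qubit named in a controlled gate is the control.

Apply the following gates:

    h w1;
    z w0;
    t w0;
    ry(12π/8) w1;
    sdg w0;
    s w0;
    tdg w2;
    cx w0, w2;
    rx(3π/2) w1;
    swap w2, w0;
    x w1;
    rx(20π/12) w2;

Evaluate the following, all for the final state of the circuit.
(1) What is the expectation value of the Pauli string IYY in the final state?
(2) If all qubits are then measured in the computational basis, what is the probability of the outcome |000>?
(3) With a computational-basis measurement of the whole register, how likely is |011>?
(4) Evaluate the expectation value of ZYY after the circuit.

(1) The expectation value of IYY is -sqrt(3)/2.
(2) Outcome |000> occurs with probability 3/8.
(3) A full measurement returns |011> with probability 1/8.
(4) The observable ZYY averages to -sqrt(3)/2.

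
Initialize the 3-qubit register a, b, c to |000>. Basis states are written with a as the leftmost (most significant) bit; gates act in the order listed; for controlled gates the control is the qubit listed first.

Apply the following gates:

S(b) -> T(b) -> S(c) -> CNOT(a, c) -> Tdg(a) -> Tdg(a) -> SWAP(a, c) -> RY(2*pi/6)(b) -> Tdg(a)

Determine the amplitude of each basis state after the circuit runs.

The final amplitudes are sqrt(3)/2 on |000>, 1/2 on |010>, and 0 on every other basis state.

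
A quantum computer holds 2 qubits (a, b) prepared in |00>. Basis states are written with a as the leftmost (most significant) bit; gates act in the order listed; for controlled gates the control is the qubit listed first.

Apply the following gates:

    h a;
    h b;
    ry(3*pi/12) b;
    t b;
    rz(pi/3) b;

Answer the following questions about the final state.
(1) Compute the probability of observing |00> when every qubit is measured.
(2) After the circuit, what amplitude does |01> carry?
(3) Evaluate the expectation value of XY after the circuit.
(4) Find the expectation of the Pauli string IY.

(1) A full measurement returns |00> with probability 1/4 - sqrt(2)/8.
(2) |01> carries amplitude (sqrt(2 - sqrt(2)) + sqrt(sqrt(2) + 2))*exp(5*I*pi/12)/4 in the final state.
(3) The expectation value of XY is 1/4 + sqrt(3)/4.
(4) The expectation value of IY is 1/4 + sqrt(3)/4.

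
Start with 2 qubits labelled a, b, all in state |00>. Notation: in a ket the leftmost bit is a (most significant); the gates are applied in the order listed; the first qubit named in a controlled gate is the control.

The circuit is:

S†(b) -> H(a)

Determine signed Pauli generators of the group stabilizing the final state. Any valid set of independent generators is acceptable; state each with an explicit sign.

The stabilizer group can be generated by +XI, +IZ, among other valid generating sets.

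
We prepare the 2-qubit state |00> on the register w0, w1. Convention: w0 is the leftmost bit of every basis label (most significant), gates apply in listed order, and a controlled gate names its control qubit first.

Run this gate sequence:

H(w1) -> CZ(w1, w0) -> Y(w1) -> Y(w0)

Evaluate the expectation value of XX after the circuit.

The observable XX averages to 0.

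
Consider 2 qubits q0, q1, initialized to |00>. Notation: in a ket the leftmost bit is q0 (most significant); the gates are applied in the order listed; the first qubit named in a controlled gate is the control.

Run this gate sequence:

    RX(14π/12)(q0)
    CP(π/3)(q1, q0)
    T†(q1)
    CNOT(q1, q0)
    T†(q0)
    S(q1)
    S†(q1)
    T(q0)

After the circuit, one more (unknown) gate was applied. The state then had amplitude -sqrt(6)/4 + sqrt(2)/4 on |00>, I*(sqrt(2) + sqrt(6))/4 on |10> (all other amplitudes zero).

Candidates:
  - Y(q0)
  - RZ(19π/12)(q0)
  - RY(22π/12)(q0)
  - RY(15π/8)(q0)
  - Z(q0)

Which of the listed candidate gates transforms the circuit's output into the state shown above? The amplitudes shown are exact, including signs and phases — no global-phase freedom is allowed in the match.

The unique candidate consistent with the amplitudes is Z(q0). Key observation: gates 5-8 undo each other exactly, leaving only the rest of the circuit to track.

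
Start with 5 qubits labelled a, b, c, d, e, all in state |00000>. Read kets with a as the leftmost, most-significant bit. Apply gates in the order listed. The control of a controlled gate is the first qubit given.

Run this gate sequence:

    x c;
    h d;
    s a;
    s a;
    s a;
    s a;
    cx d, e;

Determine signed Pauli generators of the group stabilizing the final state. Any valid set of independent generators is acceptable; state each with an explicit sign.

The final state is stabilized by the group generated by +IIIXX, +ZIIII, +IZIII, -IIZII, +IIIZZ; other independent generating sets are equally valid. Key observation: gates 3-6 undo each other exactly, leaving only the rest of the circuit to track.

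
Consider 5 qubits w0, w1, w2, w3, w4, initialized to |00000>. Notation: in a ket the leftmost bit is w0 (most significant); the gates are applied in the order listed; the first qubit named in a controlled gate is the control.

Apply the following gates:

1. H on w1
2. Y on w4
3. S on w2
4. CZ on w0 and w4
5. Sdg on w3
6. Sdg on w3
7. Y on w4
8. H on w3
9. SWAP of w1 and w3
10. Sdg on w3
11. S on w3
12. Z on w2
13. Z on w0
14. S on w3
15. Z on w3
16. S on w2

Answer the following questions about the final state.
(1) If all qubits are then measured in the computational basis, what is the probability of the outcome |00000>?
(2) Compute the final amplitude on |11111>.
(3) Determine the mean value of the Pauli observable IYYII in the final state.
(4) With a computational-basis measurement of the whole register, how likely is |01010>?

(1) A full measurement returns |00000> with probability 1/4.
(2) The amplitude on |11111> is 0.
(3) The expectation value of IYYII is 0.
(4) A full measurement returns |01010> with probability 1/4.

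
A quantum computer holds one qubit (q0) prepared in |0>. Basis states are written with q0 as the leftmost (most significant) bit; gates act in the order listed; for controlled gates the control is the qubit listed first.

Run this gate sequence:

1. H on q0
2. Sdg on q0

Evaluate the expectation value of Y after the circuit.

The observable Y averages to -1.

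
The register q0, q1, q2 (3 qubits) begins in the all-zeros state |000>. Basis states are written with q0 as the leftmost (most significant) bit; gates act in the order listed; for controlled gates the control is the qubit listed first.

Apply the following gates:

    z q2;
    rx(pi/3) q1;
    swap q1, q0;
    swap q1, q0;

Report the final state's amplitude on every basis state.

After the circuit, the state carries amplitude sqrt(3)/2 on |000>, -I/2 on |010>, and 0 on every other basis state. Key observation: the block from step 3 through step 4 cancels to the identity and can be dropped.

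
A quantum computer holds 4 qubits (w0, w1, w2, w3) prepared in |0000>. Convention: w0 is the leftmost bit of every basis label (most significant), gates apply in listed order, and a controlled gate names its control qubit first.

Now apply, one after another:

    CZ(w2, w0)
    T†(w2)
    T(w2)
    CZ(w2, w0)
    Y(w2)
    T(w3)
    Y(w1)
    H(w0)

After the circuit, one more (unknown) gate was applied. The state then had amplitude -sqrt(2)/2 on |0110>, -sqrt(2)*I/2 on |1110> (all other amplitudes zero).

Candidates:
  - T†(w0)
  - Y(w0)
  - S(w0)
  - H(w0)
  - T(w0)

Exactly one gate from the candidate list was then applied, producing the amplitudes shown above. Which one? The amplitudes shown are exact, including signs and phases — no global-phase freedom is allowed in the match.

The unique candidate consistent with the amplitudes is S(w0). Key observation: gates 1-4 undo each other exactly, leaving only the rest of the circuit to track.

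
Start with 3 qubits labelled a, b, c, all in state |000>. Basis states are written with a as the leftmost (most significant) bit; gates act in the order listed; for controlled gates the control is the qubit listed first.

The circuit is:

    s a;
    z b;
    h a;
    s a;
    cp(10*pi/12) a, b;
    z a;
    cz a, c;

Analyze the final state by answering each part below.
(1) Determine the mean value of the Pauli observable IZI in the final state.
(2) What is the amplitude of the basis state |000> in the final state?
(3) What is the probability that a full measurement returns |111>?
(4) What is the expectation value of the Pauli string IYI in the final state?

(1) The observable IZI averages to 1.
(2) The amplitude on |000> is sqrt(2)/2.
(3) The probability of measuring |111> is 0.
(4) The expectation value of IYI is 0.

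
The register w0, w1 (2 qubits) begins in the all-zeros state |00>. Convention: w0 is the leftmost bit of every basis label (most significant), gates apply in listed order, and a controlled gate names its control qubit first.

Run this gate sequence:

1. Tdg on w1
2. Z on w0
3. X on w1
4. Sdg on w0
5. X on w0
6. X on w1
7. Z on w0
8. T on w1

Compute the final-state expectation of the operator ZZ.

The observable ZZ averages to -1.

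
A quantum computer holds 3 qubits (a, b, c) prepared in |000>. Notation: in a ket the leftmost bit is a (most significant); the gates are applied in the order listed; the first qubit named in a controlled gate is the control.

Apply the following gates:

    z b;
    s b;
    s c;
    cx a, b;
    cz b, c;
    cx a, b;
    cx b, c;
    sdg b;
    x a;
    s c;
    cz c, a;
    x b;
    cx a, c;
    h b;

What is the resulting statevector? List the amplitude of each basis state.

The resulting statevector has amplitude sqrt(2)/2 on |101>, -sqrt(2)/2 on |111>, and 0 on every other basis state.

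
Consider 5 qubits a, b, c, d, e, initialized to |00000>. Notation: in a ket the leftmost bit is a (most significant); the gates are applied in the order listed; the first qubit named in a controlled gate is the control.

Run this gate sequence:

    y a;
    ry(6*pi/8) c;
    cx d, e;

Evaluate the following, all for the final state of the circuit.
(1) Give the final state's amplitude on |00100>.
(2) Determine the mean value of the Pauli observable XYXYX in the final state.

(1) The final state's coefficient on |00100> equals 0.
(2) The observable XYXYX averages to 0.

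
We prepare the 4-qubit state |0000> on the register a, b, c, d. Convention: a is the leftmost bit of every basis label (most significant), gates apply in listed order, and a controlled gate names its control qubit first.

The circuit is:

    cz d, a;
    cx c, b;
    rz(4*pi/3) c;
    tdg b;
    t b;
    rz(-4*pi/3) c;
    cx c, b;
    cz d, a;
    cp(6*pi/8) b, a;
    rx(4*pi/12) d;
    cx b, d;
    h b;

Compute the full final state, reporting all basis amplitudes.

The final amplitudes are sqrt(6)/4 on |0000>, -sqrt(2)*I/4 on |0001>, sqrt(6)/4 on |0100>, -sqrt(2)*I/4 on |0101>, and 0 on every other basis state. Key observation: steps 1-8 multiply out to the identity, so the circuit reduces to the remaining gates.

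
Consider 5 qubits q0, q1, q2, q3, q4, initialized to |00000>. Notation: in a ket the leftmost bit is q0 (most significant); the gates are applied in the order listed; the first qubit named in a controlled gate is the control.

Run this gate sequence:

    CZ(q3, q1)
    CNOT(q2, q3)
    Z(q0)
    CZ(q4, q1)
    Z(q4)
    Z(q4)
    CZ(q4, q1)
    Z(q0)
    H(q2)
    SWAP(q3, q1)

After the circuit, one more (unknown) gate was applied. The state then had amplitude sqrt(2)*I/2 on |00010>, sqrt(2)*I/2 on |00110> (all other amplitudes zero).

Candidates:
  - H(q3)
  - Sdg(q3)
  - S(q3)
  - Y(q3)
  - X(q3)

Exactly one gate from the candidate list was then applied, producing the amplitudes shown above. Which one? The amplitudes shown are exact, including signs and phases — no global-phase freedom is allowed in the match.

The applied gate was Y(q3). Key observation: steps 3-8 multiply out to the identity, so the circuit reduces to the remaining gates.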